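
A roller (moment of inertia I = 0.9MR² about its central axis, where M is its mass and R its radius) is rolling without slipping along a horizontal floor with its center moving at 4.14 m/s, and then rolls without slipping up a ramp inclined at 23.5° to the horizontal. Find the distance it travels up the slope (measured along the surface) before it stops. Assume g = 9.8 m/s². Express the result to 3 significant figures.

With I = 0.9MR², the ratio k = I/(MR²) is 0.9.
The rolling condition ω = v/R makes the rotational term ½I(v/R)² = ½kMv², so KE_total = ½(1+k)Mv² = (19/20)Mv².
Setting this equal to Mgh gives the vertical rise h = (1+k)v₀²/(2g) = 1.9×4.14²/(2×9.8) = 1.661 m.
Along the incline, d = h/sinθ = 1.661/sin23.5° ≈ 4.17 m.

d ≈ 4.17 m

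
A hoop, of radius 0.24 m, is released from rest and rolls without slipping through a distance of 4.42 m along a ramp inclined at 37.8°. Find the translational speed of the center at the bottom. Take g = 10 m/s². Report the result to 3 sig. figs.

v ≈ 5.20 m/s

Here I = MR², so the shape factor k = I/(MR²) = 1.
Rolling without slipping gives ω = v/R, so the total kinetic energy is ½Mv² + ½Iω² = ½(1+k)Mv² = Mv².
The vertical drop is h = L sinθ = 4.42 × sin37.8° = 2.709 m.
Energy conservation: Mgh = Mv², so v = √(2gh/(1+k)) = √(2 × 10 × 2.709 / 2) ≈ 5.20 m/s.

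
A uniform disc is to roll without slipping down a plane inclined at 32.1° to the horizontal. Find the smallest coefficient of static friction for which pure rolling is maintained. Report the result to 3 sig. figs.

For this body I = (1/2)MR², i.e. k = I/(MR²) = 0.5.
Newton's second law down the slope: Mg sinθ − f = Ma. The torque equation fR = Iα (with α = a/R) gives f = kMa.
These give a = g sinθ/(1+k) and the required friction f = kMg sinθ/(1+k).
With N = Mg cosθ, the no-slip condition f ≤ μN gives μ_min = f/N = k tanθ/(1+k).
μ_min = 0.5 × tan32.1° / 1.5 ≈ 0.209.

μ_min ≈ 0.209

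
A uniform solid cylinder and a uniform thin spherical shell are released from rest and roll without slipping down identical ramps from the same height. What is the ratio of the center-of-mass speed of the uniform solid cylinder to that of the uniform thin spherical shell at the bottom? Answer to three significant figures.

v_ratio ≈ 1.05

Each satisfies Mgh = ½(1+k)Mv² with k = I/(MR²), so v ∝ 1/√(1+k).
For the uniform solid cylinder k = 0.5; for the uniform thin spherical shell k = 2/3.
v₁/v₂ = √((1+k₂)/(1+k₁)) = √(1.667/1.5) ≈ 1.05.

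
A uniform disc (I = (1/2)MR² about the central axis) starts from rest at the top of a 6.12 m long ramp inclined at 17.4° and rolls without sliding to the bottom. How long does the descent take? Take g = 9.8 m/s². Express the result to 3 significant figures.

t ≈ 2.50 s

For this body I = (1/2)MR², i.e. k = I/(MR²) = 0.5.
Along the incline Mg sinθ − f = Ma, and torque about the center fR = Iα = kMR²(a/R) gives f = kMa.
Hence a = g sinθ/(1+k) = 9.8×sin17.4°/1.5 = 1.954 m/s².
With constant a from rest, t = √(2L/a) = √(2·6.12/1.954) ≈ 2.50 s.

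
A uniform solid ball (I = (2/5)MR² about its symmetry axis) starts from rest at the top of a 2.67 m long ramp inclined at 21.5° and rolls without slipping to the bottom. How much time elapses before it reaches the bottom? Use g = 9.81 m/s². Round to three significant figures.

t ≈ 1.44 s

The moment of inertia is (2/5)MR², giving k ≡ I/(MR²) = 0.4.
Along the incline Mg sinθ − f = Ma, and torque about the center fR = Iα = kMR²(a/R) gives f = kMa.
Hence a = g sinθ/(1+k) = 9.81×sin21.5°/1.4 = 2.568 m/s².
Starting from rest, L = ½at², so t = √(2L/a) = √(2×2.67/2.568) ≈ 1.44 s.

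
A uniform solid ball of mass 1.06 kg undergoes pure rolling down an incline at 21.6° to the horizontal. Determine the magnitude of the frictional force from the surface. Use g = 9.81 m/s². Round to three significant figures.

f ≈ 1.09 N

Here I = (2/5)MR², so the shape factor k = I/(MR²) = 0.4.
Translational: Mg sinθ − f = Ma. Rotational about the CM: fR = Iα = kMRa, so f = kMa.
Combining, a = g sinθ/(1+k) and f = kMa = kMg sinθ/(1+k).
f = 0.4 × 1.06 × 9.81 × sin21.6° / 1.4 ≈ 1.09 N.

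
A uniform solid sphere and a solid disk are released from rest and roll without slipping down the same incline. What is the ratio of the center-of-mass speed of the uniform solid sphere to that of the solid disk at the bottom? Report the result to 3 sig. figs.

v_ratio ≈ 1.04

Each satisfies Mgh = ½(1+k)Mv² with k = I/(MR²), so v ∝ 1/√(1+k).
For the uniform solid sphere k = 0.4; for the solid disk k = 0.5.
v₁/v₂ = √((1+k₂)/(1+k₁)) = √(1.5/1.4) ≈ 1.04.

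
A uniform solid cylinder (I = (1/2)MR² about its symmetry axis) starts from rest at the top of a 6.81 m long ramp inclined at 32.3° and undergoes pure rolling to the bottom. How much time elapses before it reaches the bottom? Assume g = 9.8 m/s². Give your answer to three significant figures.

Here I = (1/2)MR², so the shape factor k = I/(MR²) = 0.5.
Newton's second law down the slope: Mg sinθ − f = Ma. The torque equation fR = Iα (with α = a/R) gives f = kMa.
Hence a = g sinθ/(1+k) = 9.8×sin32.3°/1.5 = 3.491 m/s².
Starting from rest, L = ½at², so t = √(2L/a) = √(2×6.81/3.491) ≈ 1.98 s.

t ≈ 1.98 s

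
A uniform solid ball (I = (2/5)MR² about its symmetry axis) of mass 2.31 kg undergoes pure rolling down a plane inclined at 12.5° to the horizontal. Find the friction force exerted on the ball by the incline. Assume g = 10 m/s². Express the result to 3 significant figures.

f ≈ 1.43 N

The moment of inertia is (2/5)MR², giving k ≡ I/(MR²) = 0.4.
Newton's second law down the slope: Mg sinθ − f = Ma. The torque equation fR = Iα (with α = a/R) gives f = kMa.
Combining, a = g sinθ/(1+k) and f = kMa = kMg sinθ/(1+k).
f = 0.4 × 2.31 × 10 × sin12.5° / 1.4 ≈ 1.43 N.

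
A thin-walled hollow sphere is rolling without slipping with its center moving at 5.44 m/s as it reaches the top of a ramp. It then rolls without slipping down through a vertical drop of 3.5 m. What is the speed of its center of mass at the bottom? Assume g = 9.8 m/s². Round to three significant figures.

v ≈ 8.41 m/s

Here I = (2/3)MR², so the shape factor k = I/(MR²) = 2/3.
Rolling without slipping gives ω = v/R, so the total kinetic energy is ½Mv² + ½Iω² = ½(1+k)Mv² = (5/6)Mv².
Conserving energy between top and bottom: (5/6)Mv² = (5/6)Mv₀² + Mgh, hence v² = v₀² + 2gh/(1+k).
v = √(5.44² + 2×9.8×3.5/1.667) = √70.75 ≈ 8.41 m/s.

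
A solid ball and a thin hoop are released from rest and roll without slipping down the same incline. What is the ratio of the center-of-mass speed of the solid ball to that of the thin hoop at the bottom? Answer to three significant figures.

v_ratio ≈ 1.20

Each satisfies Mgh = ½(1+k)Mv² with k = I/(MR²), so v ∝ 1/√(1+k).
For the solid ball k = 0.4; for the thin hoop k = 1.
v₁/v₂ = √((1+k₂)/(1+k₁)) = √(2/1.4) ≈ 1.20.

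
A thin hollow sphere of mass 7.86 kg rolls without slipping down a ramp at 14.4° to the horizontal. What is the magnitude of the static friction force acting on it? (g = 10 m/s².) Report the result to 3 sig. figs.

f ≈ 7.82 N

With I = (2/3)MR², the ratio k = I/(MR²) is 2/3.
Along the incline Mg sinθ − f = Ma, and torque about the center fR = Iα = kMR²(a/R) gives f = kMa.
Combining, a = g sinθ/(1+k) and f = kMa = kMg sinθ/(1+k).
f = (2/3) × 7.86 × 10 × sin14.4° / 1.667 ≈ 7.82 N.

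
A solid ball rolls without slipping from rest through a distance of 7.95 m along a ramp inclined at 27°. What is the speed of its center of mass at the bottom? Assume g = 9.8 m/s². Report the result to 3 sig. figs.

For this body I = (2/5)MR², i.e. k = I/(MR²) = 0.4.
The rolling condition ω = v/R makes the rotational term ½I(v/R)² = ½kMv², so KE_total = ½(1+k)Mv² = (7/10)Mv².
The vertical drop is h = L sinθ = 7.95 × sin27° = 3.609 m.
Setting Mgh = (7/10)Mv² gives v = √(2gh/(1+k)) = √(2·9.8·3.609/1.4) ≈ 7.11 m/s.

v ≈ 7.11 m/s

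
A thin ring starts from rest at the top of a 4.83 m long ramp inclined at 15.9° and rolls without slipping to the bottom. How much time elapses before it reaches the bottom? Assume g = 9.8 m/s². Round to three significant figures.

t ≈ 2.68 s

For this body I = MR², i.e. k = I/(MR²) = 1.
Newton's second law down the slope: Mg sinθ − f = Ma. The torque equation fR = Iα (with α = a/R) gives f = kMa.
Hence a = g sinθ/(1+k) = 9.8×sin15.9°/2 = 1.342 m/s².
With constant a from rest, t = √(2L/a) = √(2·4.83/1.342) ≈ 2.68 s.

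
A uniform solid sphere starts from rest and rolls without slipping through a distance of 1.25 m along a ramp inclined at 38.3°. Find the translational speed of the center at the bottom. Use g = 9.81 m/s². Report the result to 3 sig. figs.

v ≈ 3.30 m/s

For this body I = (2/5)MR², i.e. k = I/(MR²) = 0.4.
Rolling without slipping gives ω = v/R, so the total kinetic energy is ½Mv² + ½Iω² = ½(1+k)Mv² = (7/10)Mv².
The vertical drop is h = L sinθ = 1.25 × sin38.3° = 0.7747 m.
Energy conservation: Mgh = (7/10)Mv², so v = √(2gh/(1+k)) = √(2 × 9.81 × 0.7747 / 1.4) ≈ 3.30 m/s.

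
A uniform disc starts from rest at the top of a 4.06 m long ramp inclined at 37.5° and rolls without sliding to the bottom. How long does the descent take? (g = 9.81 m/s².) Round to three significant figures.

t ≈ 1.43 s

For this body I = (1/2)MR², i.e. k = I/(MR²) = 0.5.
Newton's second law down the slope: Mg sinθ − f = Ma. The torque equation fR = Iα (with α = a/R) gives f = kMa.
Hence a = g sinθ/(1+k) = 9.81×sin37.5°/1.5 = 3.981 m/s².
With constant a from rest, t = √(2L/a) = √(2·4.06/3.981) ≈ 1.43 s.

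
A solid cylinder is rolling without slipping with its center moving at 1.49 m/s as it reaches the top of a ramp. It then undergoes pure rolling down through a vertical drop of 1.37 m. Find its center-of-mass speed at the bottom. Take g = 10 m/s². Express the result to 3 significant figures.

v ≈ 4.53 m/s

Here I = (1/2)MR², so the shape factor k = I/(MR²) = 0.5.
Rolling without slipping gives ω = v/R, so the total kinetic energy is ½Mv² + ½Iω² = ½(1+k)Mv² = (3/4)Mv².
Energy conservation: (3/4)Mv₀² + Mgh = (3/4)Mv², so v² = v₀² + 2gh/(1+k).
v = √(1.49² + 2×10×1.37/1.5) = √20.49 ≈ 4.53 m/s.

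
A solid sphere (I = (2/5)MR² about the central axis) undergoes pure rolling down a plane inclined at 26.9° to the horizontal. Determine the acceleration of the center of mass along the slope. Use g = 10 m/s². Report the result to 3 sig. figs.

a ≈ 3.23 m/s²

The moment of inertia is (2/5)MR², giving k ≡ I/(MR²) = 0.4.
Translational: Mg sinθ − f = Ma. Rotational about the CM: fR = Iα = kMRa, so f = kMa.
Eliminating f: Mg sinθ = (1+k)Ma, so a = g sinθ/(1+k) = 10 × sin26.9° / 1.4 ≈ 3.23 m/s².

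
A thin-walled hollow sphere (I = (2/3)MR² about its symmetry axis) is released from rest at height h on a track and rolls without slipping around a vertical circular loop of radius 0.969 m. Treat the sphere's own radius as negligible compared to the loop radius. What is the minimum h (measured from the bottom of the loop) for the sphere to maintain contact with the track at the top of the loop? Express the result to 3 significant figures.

For this body I = (2/3)MR², i.e. k = I/(MR²) = 2/3.
At the top of the loop, the minimum-contact condition is Mg = Mv_top²/r, so v_top² = gr.
With ω = v/R, the kinetic energy at speed v is ½(1+k)Mv² = (5/6)Mv².
Energy conservation from release (height h) to the top (height 2r): Mgh = Mg(2r) + (5/6)M·gr.
Thus h_min = 2r + (1+k)r/2 = r(2 + 1.667/2) = 0.969 × 2.833 ≈ 2.75 m.

h_min ≈ 2.75 m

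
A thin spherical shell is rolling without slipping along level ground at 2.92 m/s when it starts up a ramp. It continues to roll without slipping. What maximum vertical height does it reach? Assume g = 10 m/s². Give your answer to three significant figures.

h ≈ 0.711 m

With I = (2/3)MR², the ratio k = I/(MR²) is 2/3.
Pure rolling means v = ωR; then KE = ½Mv² + ½I(v/R)² = ½(1+k)Mv² = (5/6)Mv².
All of this converts to potential energy at the highest point: (5/6)Mv₀² = Mgh.
Thus h = (1+k)v₀²/(2g) = 1.667 × 2.92² / (2 × 10) ≈ 0.711 m.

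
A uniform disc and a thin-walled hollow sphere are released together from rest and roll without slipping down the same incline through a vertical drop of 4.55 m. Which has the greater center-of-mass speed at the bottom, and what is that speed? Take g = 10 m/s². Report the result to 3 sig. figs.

the uniform disc, at v ≈ 7.79 m/s

For rolling without slipping, Mgh = ½(1+k)Mv² where k = I/(MR²), so v = √(2gh/(1+k)).
Uniform disc: k = 0.5, giving v = √(2×10×4.55/1.5) = 7.789 m/s.
Thin-walled hollow sphere: k = 2/3, giving v = √(2×10×4.55/1.667) = 7.389 m/s.
The smaller k wins: the uniform disc, at ≈ 7.79 m/s.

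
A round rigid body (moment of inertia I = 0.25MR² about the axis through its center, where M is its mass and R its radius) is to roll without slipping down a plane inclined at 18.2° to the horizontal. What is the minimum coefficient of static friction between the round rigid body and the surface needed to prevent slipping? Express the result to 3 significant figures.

Here I = 0.25MR², so the shape factor k = I/(MR²) = 0.25.
Newton's second law down the slope: Mg sinθ − f = Ma. The torque equation fR = Iα (with α = a/R) gives f = kMa.
These give a = g sinθ/(1+k) and the required friction f = kMg sinθ/(1+k).
With N = Mg cosθ, the no-slip condition f ≤ μN gives μ_min = f/N = k tanθ/(1+k).
μ_min = 0.25 × tan18.2° / 1.25 ≈ 0.0658.

μ_min ≈ 0.0658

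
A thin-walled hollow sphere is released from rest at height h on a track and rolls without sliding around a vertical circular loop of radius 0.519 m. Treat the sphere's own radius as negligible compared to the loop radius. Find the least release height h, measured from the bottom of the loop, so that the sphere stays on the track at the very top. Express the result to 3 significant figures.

h_min ≈ 1.47 m

For this body I = (2/3)MR², i.e. k = I/(MR²) = 2/3.
At the top of the loop, the minimum-contact condition is Mg = Mv_top²/r, so v_top² = gr.
With ω = v/R, the kinetic energy at speed v is ½(1+k)Mv² = (5/6)Mv².
Energy conservation from release (height h) to the top (height 2r): Mgh = Mg(2r) + (5/6)M·gr.
Thus h_min = 2r + (1+k)r/2 = r(2 + 1.667/2) = 0.519 × 2.833 ≈ 1.47 m.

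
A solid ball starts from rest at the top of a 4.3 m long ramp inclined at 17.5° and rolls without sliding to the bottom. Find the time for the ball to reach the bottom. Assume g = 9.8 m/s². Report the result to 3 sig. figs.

For this body I = (2/5)MR², i.e. k = I/(MR²) = 0.4.
Translational: Mg sinθ − f = Ma. Rotational about the CM: fR = Iα = kMRa, so f = kMa.
Hence a = g sinθ/(1+k) = 9.8×sin17.5°/1.4 = 2.105 m/s².
Starting from rest, L = ½at², so t = √(2L/a) = √(2×4.3/2.105) ≈ 2.02 s.

t ≈ 2.02 s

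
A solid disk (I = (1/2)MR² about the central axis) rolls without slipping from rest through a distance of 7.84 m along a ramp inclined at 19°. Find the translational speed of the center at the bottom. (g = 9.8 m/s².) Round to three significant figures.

For this body I = (1/2)MR², i.e. k = I/(MR²) = 0.5.
The rolling condition ω = v/R makes the rotational term ½I(v/R)² = ½kMv², so KE_total = ½(1+k)Mv² = (3/4)Mv².
The vertical drop is h = L sinθ = 7.84 × sin19° = 2.552 m.
Setting Mgh = (3/4)Mv² gives v = √(2gh/(1+k)) = √(2·9.8·2.552/1.5) ≈ 5.78 m/s.

v ≈ 5.78 m/s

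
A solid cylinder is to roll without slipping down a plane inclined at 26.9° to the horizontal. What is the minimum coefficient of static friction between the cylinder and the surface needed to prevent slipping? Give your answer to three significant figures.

μ_min ≈ 0.169

The moment of inertia is (1/2)MR², giving k ≡ I/(MR²) = 0.5.
Translational: Mg sinθ − f = Ma. Rotational about the CM: fR = Iα = kMRa, so f = kMa.
These give a = g sinθ/(1+k) and the required friction f = kMg sinθ/(1+k).
With N = Mg cosθ, the no-slip condition f ≤ μN gives μ_min = f/N = k tanθ/(1+k).
μ_min = 0.5 × tan26.9° / 1.5 ≈ 0.169.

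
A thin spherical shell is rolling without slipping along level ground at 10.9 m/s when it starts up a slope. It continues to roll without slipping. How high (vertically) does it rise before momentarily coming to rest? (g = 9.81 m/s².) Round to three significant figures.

h ≈ 10.1 m

The moment of inertia is (2/3)MR², giving k ≡ I/(MR²) = 2/3.
Pure rolling means v = ωR; then KE = ½Mv² + ½I(v/R)² = ½(1+k)Mv² = (5/6)Mv².
At the top the kinetic energy is zero, so (5/6)Mv₀² = Mgh.
Thus h = (1+k)v₀²/(2g) = 1.667 × 10.9² / (2 × 9.81) ≈ 10.1 m.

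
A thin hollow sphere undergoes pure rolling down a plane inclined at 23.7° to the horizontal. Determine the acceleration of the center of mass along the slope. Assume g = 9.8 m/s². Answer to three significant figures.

a ≈ 2.36 m/s²

Here I = (2/3)MR², so the shape factor k = I/(MR²) = 2/3.
Along the incline Mg sinθ − f = Ma, and torque about the center fR = Iα = kMR²(a/R) gives f = kMa.
Eliminating f: Mg sinθ = (1+k)Ma, so a = g sinθ/(1+k) = 9.8 × sin23.7° / 1.667 ≈ 2.36 m/s².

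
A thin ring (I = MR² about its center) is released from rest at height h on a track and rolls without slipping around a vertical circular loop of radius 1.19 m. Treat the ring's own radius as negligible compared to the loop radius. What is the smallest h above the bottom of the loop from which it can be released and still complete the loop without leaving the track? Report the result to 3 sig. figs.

Here I = MR², so the shape factor k = I/(MR²) = 1.
At the top of the loop, the minimum-contact condition is Mg = Mv_top²/r, so v_top² = gr.
With ω = v/R, the kinetic energy at speed v is ½(1+k)Mv² = Mv².
Energy conservation from release (height h) to the top (height 2r): Mgh = Mg(2r) + M·gr.
Thus h_min = 2r + (1+k)r/2 = r(2 + 2/2) = 1.19 × 3 ≈ 3.57 m.

h_min ≈ 3.57 m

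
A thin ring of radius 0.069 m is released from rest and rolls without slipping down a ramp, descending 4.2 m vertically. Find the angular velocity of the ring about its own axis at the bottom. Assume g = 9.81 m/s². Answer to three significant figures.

Here I = MR², so the shape factor k = I/(MR²) = 1.
Pure rolling means v = ωR; then KE = ½Mv² + ½I(v/R)² = ½(1+k)Mv² = Mv².
Energy conservation Mgh = ½(1+k)Mv² gives v = √(2gh/(1+k)) = √(2 × 9.81 × 4.2 / 2) = 6.419 m/s.
The angular speed follows from ω = v/R = 6.419/0.069 ≈ 93.0 rad/s.

ω ≈ 93.0 rad/s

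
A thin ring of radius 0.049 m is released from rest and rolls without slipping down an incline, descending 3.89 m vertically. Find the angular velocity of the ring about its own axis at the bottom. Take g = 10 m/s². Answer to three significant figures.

ω ≈ 127 rad/s

The moment of inertia is MR², giving k ≡ I/(MR²) = 1.
Rolling without slipping gives ω = v/R, so the total kinetic energy is ½Mv² + ½Iω² = ½(1+k)Mv² = Mv².
Energy conservation Mgh = ½(1+k)Mv² gives v = √(2gh/(1+k)) = √(2 × 10 × 3.89 / 2) = 6.237 m/s.
Then ω = v/R = 6.237 / 0.049 ≈ 127 rad/s.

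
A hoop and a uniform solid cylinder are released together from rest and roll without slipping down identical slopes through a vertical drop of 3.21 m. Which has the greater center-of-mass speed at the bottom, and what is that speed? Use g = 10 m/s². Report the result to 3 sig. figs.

For rolling without slipping, Mgh = ½(1+k)Mv² where k = I/(MR²), so v = √(2gh/(1+k)).
Hoop: k = 1, giving v = √(2×10×3.21/2) = 5.666 m/s.
Uniform solid cylinder: k = 0.5, giving v = √(2×10×3.21/1.5) = 6.542 m/s.
The smaller k wins: the uniform solid cylinder, at ≈ 6.54 m/s.

the uniform solid cylinder, at v ≈ 6.54 m/s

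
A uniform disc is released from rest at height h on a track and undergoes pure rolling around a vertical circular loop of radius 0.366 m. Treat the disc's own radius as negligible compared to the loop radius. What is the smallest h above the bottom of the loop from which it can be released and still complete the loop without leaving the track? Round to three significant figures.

h_min ≈ 1.01 m

The moment of inertia is (1/2)MR², giving k ≡ I/(MR²) = 0.5.
At the top of the loop, the minimum-contact condition is Mg = Mv_top²/r, so v_top² = gr.
With ω = v/R, the kinetic energy at speed v is ½(1+k)Mv² = (3/4)Mv².
Energy conservation from release (height h) to the top (height 2r): Mgh = Mg(2r) + (3/4)M·gr.
Thus h_min = 2r + (1+k)r/2 = r(2 + 1.5/2) = 0.366 × 2.75 ≈ 1.01 m.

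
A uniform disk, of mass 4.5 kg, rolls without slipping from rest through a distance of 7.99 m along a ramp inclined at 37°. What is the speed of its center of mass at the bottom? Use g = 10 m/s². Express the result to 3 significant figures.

Here I = (1/2)MR², so the shape factor k = I/(MR²) = 0.5.
The rolling condition ω = v/R makes the rotational term ½I(v/R)² = ½kMv², so KE_total = ½(1+k)Mv² = (3/4)Mv².
The vertical drop is h = L sinθ = 7.99 × sin37° = 4.809 m.
Energy conservation: Mgh = (3/4)Mv², so v = √(2gh/(1+k)) = √(2 × 10 × 4.809 / 1.5) ≈ 8.01 m/s.

v ≈ 8.01 m/s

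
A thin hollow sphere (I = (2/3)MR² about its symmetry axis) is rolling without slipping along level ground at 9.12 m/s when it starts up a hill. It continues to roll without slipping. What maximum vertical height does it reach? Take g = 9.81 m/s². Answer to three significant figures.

h ≈ 7.07 m

With I = (2/3)MR², the ratio k = I/(MR²) is 2/3.
Since it rolls without slipping, ω = v/R and KE = ½Mv² + ½Iω² = ½(1+k)Mv² = (5/6)Mv².
All of this converts to potential energy at the highest point: (5/6)Mv₀² = Mgh.
Thus h = (1+k)v₀²/(2g) = 1.667 × 9.12² / (2 × 9.81) ≈ 7.07 m.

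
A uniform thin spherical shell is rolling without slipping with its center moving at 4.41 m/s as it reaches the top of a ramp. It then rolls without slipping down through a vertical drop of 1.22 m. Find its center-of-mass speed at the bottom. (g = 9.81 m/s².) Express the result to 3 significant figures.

The moment of inertia is (2/3)MR², giving k ≡ I/(MR²) = 2/3.
Rolling without slipping gives ω = v/R, so the total kinetic energy is ½Mv² + ½Iω² = ½(1+k)Mv² = (5/6)Mv².
Energy conservation: (5/6)Mv₀² + Mgh = (5/6)Mv², so v² = v₀² + 2gh/(1+k).
v = √(4.41² + 2×9.81×1.22/1.667) = √33.81 ≈ 5.81 m/s.

v ≈ 5.81 m/s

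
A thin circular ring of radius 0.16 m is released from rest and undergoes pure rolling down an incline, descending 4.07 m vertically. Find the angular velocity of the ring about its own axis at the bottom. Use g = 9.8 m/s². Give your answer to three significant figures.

ω ≈ 39.5 rad/s

Here I = MR², so the shape factor k = I/(MR²) = 1.
Pure rolling means v = ωR; then KE = ½Mv² + ½I(v/R)² = ½(1+k)Mv² = Mv².
Energy conservation Mgh = ½(1+k)Mv² gives v = √(2gh/(1+k)) = √(2 × 9.8 × 4.07 / 2) = 6.316 m/s.
Then ω = v/R = 6.316 / 0.16 ≈ 39.5 rad/s.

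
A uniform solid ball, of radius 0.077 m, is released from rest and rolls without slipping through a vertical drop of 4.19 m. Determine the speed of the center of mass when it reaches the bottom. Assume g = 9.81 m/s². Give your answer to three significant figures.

v ≈ 7.66 m/s

With I = (2/5)MR², the ratio k = I/(MR²) is 0.4.
Pure rolling means v = ωR; then KE = ½Mv² + ½I(v/R)² = ½(1+k)Mv² = (7/10)Mv².
Setting Mgh = (7/10)Mv² gives v = √(2gh/(1+k)) = √(2·9.81·4.19/1.4) ≈ 7.66 m/s.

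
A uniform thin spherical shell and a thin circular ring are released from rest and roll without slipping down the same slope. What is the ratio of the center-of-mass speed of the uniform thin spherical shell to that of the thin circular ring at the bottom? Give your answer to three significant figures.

Each satisfies Mgh = ½(1+k)Mv² with k = I/(MR²), so v ∝ 1/√(1+k).
For the uniform thin spherical shell k = 2/3; for the thin circular ring k = 1.
v₁/v₂ = √((1+k₂)/(1+k₁)) = √(2/1.667) ≈ 1.10.

v_ratio ≈ 1.10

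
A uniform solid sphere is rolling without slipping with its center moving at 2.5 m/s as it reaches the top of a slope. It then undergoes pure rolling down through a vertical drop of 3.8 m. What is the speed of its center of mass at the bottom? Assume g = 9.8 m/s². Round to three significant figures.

The moment of inertia is (2/5)MR², giving k ≡ I/(MR²) = 0.4.
Pure rolling means v = ωR; then KE = ½Mv² + ½I(v/R)² = ½(1+k)Mv² = (7/10)Mv².
Conserving energy between top and bottom: (7/10)Mv² = (7/10)Mv₀² + Mgh, hence v² = v₀² + 2gh/(1+k).
v = √(2.5² + 2×9.8×3.8/1.4) = √59.45 ≈ 7.71 m/s.

v ≈ 7.71 m/s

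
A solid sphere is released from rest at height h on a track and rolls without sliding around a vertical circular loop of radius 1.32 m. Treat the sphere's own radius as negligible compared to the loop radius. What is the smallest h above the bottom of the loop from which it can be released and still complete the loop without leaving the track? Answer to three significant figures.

h_min ≈ 3.56 m

For this body I = (2/5)MR², i.e. k = I/(MR²) = 0.4.
At the top, contact is just lost when gravity alone supplies the centripetal force: Mg = Mv_top²/r, i.e. v_top² = gr.
With ω = v/R, the kinetic energy at speed v is ½(1+k)Mv² = (7/10)Mv².
Energy conservation from release (height h) to the top (height 2r): Mgh = Mg(2r) + (7/10)M·gr.
Thus h_min = 2r + (1+k)r/2 = r(2 + 1.4/2) = 1.32 × 2.7 ≈ 3.56 m.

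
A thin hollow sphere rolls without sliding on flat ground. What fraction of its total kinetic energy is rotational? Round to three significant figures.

For this body I = (2/3)MR², i.e. k = I/(MR²) = 2/3.
With ω = v/R, KE_trans = ½Mv² and KE_rot = ½Iω² = ½kMv², so KE_total = ½(1+k)Mv².
The rotational fraction is therefore k/(1+k) = (2/3)/1.667 ≈ 0.400.

fraction ≈ 0.400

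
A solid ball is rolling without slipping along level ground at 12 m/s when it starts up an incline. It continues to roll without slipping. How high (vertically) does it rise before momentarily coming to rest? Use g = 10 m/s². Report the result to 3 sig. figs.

With I = (2/5)MR², the ratio k = I/(MR²) is 0.4.
Since it rolls without slipping, ω = v/R and KE = ½Mv² + ½Iω² = ½(1+k)Mv² = (7/10)Mv².
All of this converts to potential energy at the highest point: (7/10)Mv₀² = Mgh.
Thus h = (1+k)v₀²/(2g) = 1.4 × 12² / (2 × 10) ≈ 10.1 m.

h ≈ 10.1 m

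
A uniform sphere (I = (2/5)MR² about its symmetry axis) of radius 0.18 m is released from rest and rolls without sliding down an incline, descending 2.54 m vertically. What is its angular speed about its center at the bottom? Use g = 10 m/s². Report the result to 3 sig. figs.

Here I = (2/5)MR², so the shape factor k = I/(MR²) = 0.4.
Since it rolls without slipping, ω = v/R and KE = ½Mv² + ½Iω² = ½(1+k)Mv² = (7/10)Mv².
Energy conservation Mgh = ½(1+k)Mv² gives v = √(2gh/(1+k)) = √(2 × 10 × 2.54 / 1.4) = 6.024 m/s.
Then ω = v/R = 6.024 / 0.18 ≈ 33.5 rad/s.

ω ≈ 33.5 rad/s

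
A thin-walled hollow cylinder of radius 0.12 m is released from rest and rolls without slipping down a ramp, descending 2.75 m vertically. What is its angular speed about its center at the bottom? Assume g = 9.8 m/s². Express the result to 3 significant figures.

The moment of inertia is MR², giving k ≡ I/(MR²) = 1.
Pure rolling means v = ωR; then KE = ½Mv² + ½I(v/R)² = ½(1+k)Mv² = Mv².
Energy conservation Mgh = ½(1+k)Mv² gives v = √(2gh/(1+k)) = √(2 × 9.8 × 2.75 / 2) = 5.191 m/s.
The angular speed follows from ω = v/R = 5.191/0.12 ≈ 43.3 rad/s.

ω ≈ 43.3 rad/s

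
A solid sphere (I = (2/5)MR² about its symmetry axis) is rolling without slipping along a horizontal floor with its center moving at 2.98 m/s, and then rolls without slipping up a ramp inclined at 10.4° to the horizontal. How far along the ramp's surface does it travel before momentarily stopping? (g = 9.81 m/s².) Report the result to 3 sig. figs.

d ≈ 3.51 m

For this body I = (2/5)MR², i.e. k = I/(MR²) = 0.4.
Pure rolling means v = ωR; then KE = ½Mv² + ½I(v/R)² = ½(1+k)Mv² = (7/10)Mv².
Setting this equal to Mgh gives the vertical rise h = (1+k)v₀²/(2g) = 1.4×2.98²/(2×9.81) = 0.6337 m.
The distance along the slope is d = h/sinθ = 0.6337/sin10.4° ≈ 3.51 m.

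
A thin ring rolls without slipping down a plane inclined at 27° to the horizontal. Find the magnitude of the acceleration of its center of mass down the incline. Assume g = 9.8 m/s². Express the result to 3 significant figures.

a ≈ 2.22 m/s²

For this body I = MR², i.e. k = I/(MR²) = 1.
Newton's second law down the slope: Mg sinθ − f = Ma. The torque equation fR = Iα (with α = a/R) gives f = kMa.
Eliminating f: Mg sinθ = (1+k)Ma, so a = g sinθ/(1+k) = 9.8 × sin27° / 2 ≈ 2.22 m/s².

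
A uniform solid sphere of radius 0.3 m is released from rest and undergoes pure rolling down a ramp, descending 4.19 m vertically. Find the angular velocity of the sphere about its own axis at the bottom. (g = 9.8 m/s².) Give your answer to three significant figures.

ω ≈ 25.5 rad/s

The moment of inertia is (2/5)MR², giving k ≡ I/(MR²) = 0.4.
Since it rolls without slipping, ω = v/R and KE = ½Mv² + ½Iω² = ½(1+k)Mv² = (7/10)Mv².
Energy conservation Mgh = ½(1+k)Mv² gives v = √(2gh/(1+k)) = √(2 × 9.8 × 4.19 / 1.4) = 7.659 m/s.
Then ω = v/R = 7.659 / 0.3 ≈ 25.5 rad/s.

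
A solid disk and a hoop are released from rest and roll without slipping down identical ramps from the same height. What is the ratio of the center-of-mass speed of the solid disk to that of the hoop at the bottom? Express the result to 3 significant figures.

Each satisfies Mgh = ½(1+k)Mv² with k = I/(MR²), so v ∝ 1/√(1+k).
For the solid disk k = 0.5; for the hoop k = 1.
v₁/v₂ = √((1+k₂)/(1+k₁)) = √(2/1.5) ≈ 1.15.

v_ratio ≈ 1.15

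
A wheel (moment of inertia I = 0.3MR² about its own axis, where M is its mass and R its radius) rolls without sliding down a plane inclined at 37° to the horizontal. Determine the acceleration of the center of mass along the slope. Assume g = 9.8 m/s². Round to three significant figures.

a ≈ 4.54 m/s²

Here I = 0.3MR², so the shape factor k = I/(MR²) = 0.3.
Along the incline Mg sinθ − f = Ma, and torque about the center fR = Iα = kMR²(a/R) gives f = kMa.
Eliminating f: Mg sinθ = (1+k)Ma, so a = g sinθ/(1+k) = 9.8 × sin37° / 1.3 ≈ 4.54 m/s².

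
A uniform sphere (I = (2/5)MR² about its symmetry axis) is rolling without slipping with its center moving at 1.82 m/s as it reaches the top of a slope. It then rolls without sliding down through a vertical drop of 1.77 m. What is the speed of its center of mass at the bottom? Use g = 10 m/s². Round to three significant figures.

For this body I = (2/5)MR², i.e. k = I/(MR²) = 0.4.
Pure rolling means v = ωR; then KE = ½Mv² + ½I(v/R)² = ½(1+k)Mv² = (7/10)Mv².
Conserving energy between top and bottom: (7/10)Mv² = (7/10)Mv₀² + Mgh, hence v² = v₀² + 2gh/(1+k).
v = √(1.82² + 2×10×1.77/1.4) = √28.6 ≈ 5.35 m/s.

v ≈ 5.35 m/s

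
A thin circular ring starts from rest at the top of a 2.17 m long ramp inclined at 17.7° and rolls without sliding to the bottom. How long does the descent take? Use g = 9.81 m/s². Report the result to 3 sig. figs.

With I = MR², the ratio k = I/(MR²) is 1.
Translational: Mg sinθ − f = Ma. Rotational about the CM: fR = Iα = kMRa, so f = kMa.
Hence a = g sinθ/(1+k) = 9.81×sin17.7°/2 = 1.491 m/s².
With constant a from rest, t = √(2L/a) = √(2·2.17/1.491) ≈ 1.71 s.

t ≈ 1.71 s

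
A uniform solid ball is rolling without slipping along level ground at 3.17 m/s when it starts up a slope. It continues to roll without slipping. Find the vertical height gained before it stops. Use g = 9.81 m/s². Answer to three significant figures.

h ≈ 0.717 m

Here I = (2/5)MR², so the shape factor k = I/(MR²) = 0.4.
Rolling without slipping gives ω = v/R, so the total kinetic energy is ½Mv² + ½Iω² = ½(1+k)Mv² = (7/10)Mv².
All of this converts to potential energy at the highest point: (7/10)Mv₀² = Mgh.
Thus h = (1+k)v₀²/(2g) = 1.4 × 3.17² / (2 × 9.81) ≈ 0.717 m.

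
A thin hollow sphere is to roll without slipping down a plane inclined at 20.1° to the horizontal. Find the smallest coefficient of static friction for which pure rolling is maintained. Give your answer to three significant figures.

Here I = (2/3)MR², so the shape factor k = I/(MR²) = 2/3.
Along the incline Mg sinθ − f = Ma, and torque about the center fR = Iα = kMR²(a/R) gives f = kMa.
These give a = g sinθ/(1+k) and the required friction f = kMg sinθ/(1+k).
With N = Mg cosθ, the no-slip condition f ≤ μN gives μ_min = f/N = k tanθ/(1+k).
μ_min = (2/3) × tan20.1° / 1.667 ≈ 0.146.

μ_min ≈ 0.146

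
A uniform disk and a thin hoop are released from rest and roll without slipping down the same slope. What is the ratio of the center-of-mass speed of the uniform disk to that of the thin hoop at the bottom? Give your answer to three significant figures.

Each satisfies Mgh = ½(1+k)Mv² with k = I/(MR²), so v ∝ 1/√(1+k).
For the uniform disk k = 0.5; for the thin hoop k = 1.
v₁/v₂ = √((1+k₂)/(1+k₁)) = √(2/1.5) ≈ 1.15.

v_ratio ≈ 1.15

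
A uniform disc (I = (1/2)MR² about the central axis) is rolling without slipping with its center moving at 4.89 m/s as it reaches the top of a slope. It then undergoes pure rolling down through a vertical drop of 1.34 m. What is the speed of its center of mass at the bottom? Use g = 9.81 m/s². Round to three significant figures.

With I = (1/2)MR², the ratio k = I/(MR²) is 0.5.
Rolling without slipping gives ω = v/R, so the total kinetic energy is ½Mv² + ½Iω² = ½(1+k)Mv² = (3/4)Mv².
Conserving energy between top and bottom: (3/4)Mv² = (3/4)Mv₀² + Mgh, hence v² = v₀² + 2gh/(1+k).
v = √(4.89² + 2×9.81×1.34/1.5) = √41.44 ≈ 6.44 m/s.

v ≈ 6.44 m/s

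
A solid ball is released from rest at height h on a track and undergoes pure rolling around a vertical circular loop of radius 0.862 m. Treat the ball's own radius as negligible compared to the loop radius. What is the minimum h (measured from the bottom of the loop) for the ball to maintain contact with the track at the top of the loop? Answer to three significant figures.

h_min ≈ 2.33 m

With I = (2/5)MR², the ratio k = I/(MR²) is 0.4.
At the top of the loop, the minimum-contact condition is Mg = Mv_top²/r, so v_top² = gr.
With ω = v/R, the kinetic energy at speed v is ½(1+k)Mv² = (7/10)Mv².
Energy conservation from release (height h) to the top (height 2r): Mgh = Mg(2r) + (7/10)M·gr.
Thus h_min = 2r + (1+k)r/2 = r(2 + 1.4/2) = 0.862 × 2.7 ≈ 2.33 m.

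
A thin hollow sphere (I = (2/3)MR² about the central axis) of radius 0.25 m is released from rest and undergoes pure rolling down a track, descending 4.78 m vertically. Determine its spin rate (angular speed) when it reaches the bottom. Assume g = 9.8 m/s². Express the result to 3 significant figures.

Here I = (2/3)MR², so the shape factor k = I/(MR²) = 2/3.
Rolling without slipping gives ω = v/R, so the total kinetic energy is ½Mv² + ½Iω² = ½(1+k)Mv² = (5/6)Mv².
Energy conservation Mgh = ½(1+k)Mv² gives v = √(2gh/(1+k)) = √(2 × 9.8 × 4.78 / 1.667) = 7.498 m/s.
Then ω = v/R = 7.498 / 0.25 ≈ 30.0 rad/s.

ω ≈ 30.0 rad/s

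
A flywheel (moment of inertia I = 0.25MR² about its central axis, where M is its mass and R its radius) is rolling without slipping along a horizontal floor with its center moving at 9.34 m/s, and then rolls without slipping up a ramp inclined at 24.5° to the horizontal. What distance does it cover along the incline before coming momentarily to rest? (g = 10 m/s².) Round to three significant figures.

Here I = 0.25MR², so the shape factor k = I/(MR²) = 0.25.
Rolling without slipping gives ω = v/R, so the total kinetic energy is ½Mv² + ½Iω² = ½(1+k)Mv² = (5/8)Mv².
Setting this equal to Mgh gives the vertical rise h = (1+k)v₀²/(2g) = 1.25×9.34²/(2×10) = 5.452 m.
Along the incline, d = h/sinθ = 5.452/sin24.5° ≈ 13.1 m.

d ≈ 13.1 m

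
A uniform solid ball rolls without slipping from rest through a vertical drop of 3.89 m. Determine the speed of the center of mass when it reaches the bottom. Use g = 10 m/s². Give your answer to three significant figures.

v ≈ 7.45 m/s

Here I = (2/5)MR², so the shape factor k = I/(MR²) = 0.4.
Since it rolls without slipping, ω = v/R and KE = ½Mv² + ½Iω² = ½(1+k)Mv² = (7/10)Mv².
Setting Mgh = (7/10)Mv² gives v = √(2gh/(1+k)) = √(2·10·3.89/1.4) ≈ 7.45 m/s.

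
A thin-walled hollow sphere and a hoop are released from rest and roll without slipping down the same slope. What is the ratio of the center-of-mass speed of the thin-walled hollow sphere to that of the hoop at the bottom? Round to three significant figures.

v_ratio ≈ 1.10

Each satisfies Mgh = ½(1+k)Mv² with k = I/(MR²), so v ∝ 1/√(1+k).
For the thin-walled hollow sphere k = 2/3; for the hoop k = 1.
v₁/v₂ = √((1+k₂)/(1+k₁)) = √(2/1.667) ≈ 1.10.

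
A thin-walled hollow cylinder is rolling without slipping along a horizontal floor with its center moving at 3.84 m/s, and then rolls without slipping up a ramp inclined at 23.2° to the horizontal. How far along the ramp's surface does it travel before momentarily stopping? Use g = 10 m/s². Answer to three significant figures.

d ≈ 3.74 m

The moment of inertia is MR², giving k ≡ I/(MR²) = 1.
Pure rolling means v = ωR; then KE = ½Mv² + ½I(v/R)² = ½(1+k)Mv² = Mv².
Setting this equal to Mgh gives the vertical rise h = (1+k)v₀²/(2g) = 2×3.84²/(2×10) = 1.475 m.
Along the incline, d = h/sinθ = 1.475/sin23.2° ≈ 3.74 m.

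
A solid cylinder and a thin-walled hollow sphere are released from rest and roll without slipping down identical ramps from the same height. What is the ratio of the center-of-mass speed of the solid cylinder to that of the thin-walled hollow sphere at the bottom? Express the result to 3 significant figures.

Each satisfies Mgh = ½(1+k)Mv² with k = I/(MR²), so v ∝ 1/√(1+k).
For the solid cylinder k = 0.5; for the thin-walled hollow sphere k = 2/3.
v₁/v₂ = √((1+k₂)/(1+k₁)) = √(1.667/1.5) ≈ 1.05.

v_ratio ≈ 1.05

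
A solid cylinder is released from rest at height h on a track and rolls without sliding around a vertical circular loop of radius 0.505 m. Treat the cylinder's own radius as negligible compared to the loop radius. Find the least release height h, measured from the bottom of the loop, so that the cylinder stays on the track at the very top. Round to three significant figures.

h_min ≈ 1.39 m

Here I = (1/2)MR², so the shape factor k = I/(MR²) = 0.5.
At the top of the loop, the minimum-contact condition is Mg = Mv_top²/r, so v_top² = gr.
With ω = v/R, the kinetic energy at speed v is ½(1+k)Mv² = (3/4)Mv².
Energy conservation from release (height h) to the top (height 2r): Mgh = Mg(2r) + (3/4)M·gr.
Thus h_min = 2r + (1+k)r/2 = r(2 + 1.5/2) = 0.505 × 2.75 ≈ 1.39 m.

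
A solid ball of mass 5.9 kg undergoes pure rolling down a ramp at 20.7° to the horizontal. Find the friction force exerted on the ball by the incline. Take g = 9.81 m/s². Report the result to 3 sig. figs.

With I = (2/5)MR², the ratio k = I/(MR²) is 0.4.
Translational: Mg sinθ − f = Ma. Rotational about the CM: fR = Iα = kMRa, so f = kMa.
Combining, a = g sinθ/(1+k) and f = kMa = kMg sinθ/(1+k).
f = 0.4 × 5.9 × 9.81 × sin20.7° / 1.4 ≈ 5.85 N.

f ≈ 5.85 N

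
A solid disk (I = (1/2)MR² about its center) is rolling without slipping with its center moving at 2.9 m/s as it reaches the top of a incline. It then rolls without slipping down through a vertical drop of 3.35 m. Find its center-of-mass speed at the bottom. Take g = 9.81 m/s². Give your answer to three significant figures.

v ≈ 7.23 m/s

Here I = (1/2)MR², so the shape factor k = I/(MR²) = 0.5.
Since it rolls without slipping, ω = v/R and KE = ½Mv² + ½Iω² = ½(1+k)Mv² = (3/4)Mv².
Conserving energy between top and bottom: (3/4)Mv² = (3/4)Mv₀² + Mgh, hence v² = v₀² + 2gh/(1+k).
v = √(2.9² + 2×9.81×3.35/1.5) = √52.23 ≈ 7.23 m/s.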